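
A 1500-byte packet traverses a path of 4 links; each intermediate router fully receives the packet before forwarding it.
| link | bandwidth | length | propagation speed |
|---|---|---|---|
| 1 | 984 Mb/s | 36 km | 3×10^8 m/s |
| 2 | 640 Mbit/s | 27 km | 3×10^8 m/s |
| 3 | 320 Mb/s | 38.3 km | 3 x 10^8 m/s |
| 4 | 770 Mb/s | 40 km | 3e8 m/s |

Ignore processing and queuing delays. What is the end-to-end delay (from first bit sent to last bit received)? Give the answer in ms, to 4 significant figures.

L = 1500 × 8 = 12000 bits.
Transmission delays (L/R per hop): 0.0121951, 0.01875, 0.0375, 0.0155844 ms; sum = 0.0840295 ms.
Propagation delays (d/s per hop): 0.12, 0.09, 0.127667, 0.133333 ms; sum = 0.471 ms.
End-to-end = 0.5550 ms.

0.5550 ms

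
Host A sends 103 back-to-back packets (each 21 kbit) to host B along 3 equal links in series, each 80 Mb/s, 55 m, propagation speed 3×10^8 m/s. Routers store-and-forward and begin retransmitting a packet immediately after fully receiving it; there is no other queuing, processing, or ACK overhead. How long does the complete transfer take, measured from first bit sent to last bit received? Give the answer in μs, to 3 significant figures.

Per-hop transmission t_tx = L/R = 21000/80000000 = 262.5 μs.
Per-hop propagation t_prop = 55/300000000 = 0.183333 μs.
Pipeline fill: first packet needs 3·t_tx to clear all hops; remaining 102 packets each add one t_tx.
Total = (3+103-1)·t_tx + 3·t_prop = 105·262.5 + 3·0.183333 = 27600 μs.

27600 μs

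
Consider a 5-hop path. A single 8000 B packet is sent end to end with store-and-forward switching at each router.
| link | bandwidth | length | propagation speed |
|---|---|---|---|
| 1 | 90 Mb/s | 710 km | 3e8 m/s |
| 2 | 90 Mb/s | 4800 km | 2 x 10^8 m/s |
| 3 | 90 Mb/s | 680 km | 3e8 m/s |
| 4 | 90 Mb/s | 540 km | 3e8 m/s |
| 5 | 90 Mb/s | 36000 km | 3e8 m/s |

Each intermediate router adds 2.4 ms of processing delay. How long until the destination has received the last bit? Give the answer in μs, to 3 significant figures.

164000 μs

L = 8000 × 8 = 64000 bits.
Transmission delay per hop = L/R = 64000/90000000 = 711.111 μs; 5 hops → 3555.56 μs.
Propagation delays (d/s per hop): 2366.67, 24000, 2266.67, 1800, 120000 μs; sum = 150433 μs.
Processing at 4 router(s): 4 × 2.4 ms = 9600 μs.
End-to-end = 164000 μs.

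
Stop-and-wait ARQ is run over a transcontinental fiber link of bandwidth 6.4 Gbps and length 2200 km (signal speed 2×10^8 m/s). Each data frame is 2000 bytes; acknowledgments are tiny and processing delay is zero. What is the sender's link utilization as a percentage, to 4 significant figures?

0.01136 %

t_tx = L/R = 16000/6400000000 = 2.5e-06 s.
t_prop = 2200000/200000000 = 0.011 s; RTT = 0.022 s.
Cycle = t_tx + RTT = 0.0220025 s.
Utilization = t_tx / cycle = 2.5e-06/0.0220025 = 0.01136 %.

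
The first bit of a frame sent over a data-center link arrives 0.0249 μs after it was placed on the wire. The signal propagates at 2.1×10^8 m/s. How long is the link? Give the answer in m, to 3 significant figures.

5.23 m

d = s × t_prop = 210000000 × 2.49e-08 = 5.23 m.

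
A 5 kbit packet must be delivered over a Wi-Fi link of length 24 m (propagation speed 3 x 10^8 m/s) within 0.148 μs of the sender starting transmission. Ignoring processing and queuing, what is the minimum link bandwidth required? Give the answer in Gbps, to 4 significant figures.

Propagation delay = 24 / 300000000 = 0.08 μs.
Transmission budget = 0.148 − 0.08 = 0.068 μs.
R ≥ L / t_tx = 5000 bits / 6.8e-08 s = 73.53 Gbps.

73.53 Gbps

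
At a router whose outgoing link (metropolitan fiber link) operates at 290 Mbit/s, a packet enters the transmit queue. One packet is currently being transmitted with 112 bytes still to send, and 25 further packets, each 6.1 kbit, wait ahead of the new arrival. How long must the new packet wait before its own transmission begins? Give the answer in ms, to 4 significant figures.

0.5290 ms

Each queued packet: L/R = 6100/290000000 = 0.0210345 ms.
25 queued → 0.525862 ms.
Plus remaining 896 bits of current packet: 0.00308966 ms.
Queuing delay = 0.5290 ms.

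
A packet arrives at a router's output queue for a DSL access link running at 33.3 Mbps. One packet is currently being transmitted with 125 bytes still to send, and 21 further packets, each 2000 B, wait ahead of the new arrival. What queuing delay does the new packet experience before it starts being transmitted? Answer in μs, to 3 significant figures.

Each queued packet: L/R = 16000/3.33e+07 = 480.48 μs.
21 queued → 10090.1 μs.
Plus remaining 1000 bits of current packet: 30.03 μs.
Queuing delay = 10100 μs.

10100 μs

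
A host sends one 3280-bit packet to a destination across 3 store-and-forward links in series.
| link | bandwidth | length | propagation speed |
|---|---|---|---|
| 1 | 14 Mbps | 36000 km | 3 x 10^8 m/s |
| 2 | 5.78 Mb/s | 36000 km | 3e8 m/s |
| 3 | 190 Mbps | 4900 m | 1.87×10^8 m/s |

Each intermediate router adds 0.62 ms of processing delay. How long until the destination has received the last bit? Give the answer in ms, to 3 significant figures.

242 ms

Transmission delays (L/R per hop): 0.234286, 0.567474, 0.0172632 ms; sum = 0.819023 ms.
Propagation delays (d/s per hop): 120, 120, 0.0262032 ms; sum = 240.026 ms.
Processing at 2 router(s): 2 × 0.62 ms = 1.24 ms.
End-to-end = 242 ms.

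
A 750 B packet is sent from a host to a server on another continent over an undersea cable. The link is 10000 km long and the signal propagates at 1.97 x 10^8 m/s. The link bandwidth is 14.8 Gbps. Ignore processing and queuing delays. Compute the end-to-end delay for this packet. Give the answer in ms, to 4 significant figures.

L = 750 × 8 = 6000 bits.
Transmission delay = L/R = 6000 / 14800000000 = 0.000405405 ms.
Propagation delay = d/s = 10000000 m / 197000000 m/s = 50.7614 ms.
Total = 50.76 ms.

50.76 ms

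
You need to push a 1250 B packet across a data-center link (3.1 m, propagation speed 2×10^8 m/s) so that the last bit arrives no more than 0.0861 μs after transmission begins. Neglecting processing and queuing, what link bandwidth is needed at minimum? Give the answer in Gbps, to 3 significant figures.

142 Gbps

L = 10000 bits.
Propagation delay = 3.1 / 200000000 = 0.0155 μs.
Transmission budget = 0.0861 − 0.0155 = 0.0706 μs.
R ≥ L / t_tx = 10000 bits / 7.06e-08 s = 142 Gbps.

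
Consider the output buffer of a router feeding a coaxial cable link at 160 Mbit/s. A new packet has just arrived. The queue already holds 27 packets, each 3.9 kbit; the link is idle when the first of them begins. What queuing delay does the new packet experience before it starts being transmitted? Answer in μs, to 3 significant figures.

658 μs

Each queued packet: L/R = 3900/160000000 = 24.375 μs.
27 queued → 658.125 μs.
Queuing delay = 658 μs.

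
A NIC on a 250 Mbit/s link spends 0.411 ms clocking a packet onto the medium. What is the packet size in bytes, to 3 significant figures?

12800 bytes

L = R × t_tx = 250000000 b/s × 0.000411 s = 102750 bits.
In bytes: 102750 / 8 = 12800 bytes.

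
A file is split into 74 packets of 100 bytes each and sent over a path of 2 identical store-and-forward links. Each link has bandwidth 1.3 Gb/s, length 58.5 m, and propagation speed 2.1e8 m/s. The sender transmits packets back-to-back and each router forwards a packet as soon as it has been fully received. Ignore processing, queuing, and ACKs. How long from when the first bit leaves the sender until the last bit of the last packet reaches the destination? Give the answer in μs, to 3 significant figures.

46.7 μs

Per-hop transmission t_tx = L/R = 800/1300000000 = 0.615385 μs.
Per-hop propagation t_prop = 58.5/210000000 = 0.278571 μs.
Pipeline fill: first packet needs 2·t_tx to clear all hops; remaining 73 packets each add one t_tx.
Total = (2+74-1)·t_tx + 2·t_prop = 75·0.615385 + 2·0.278571 = 46.7 μs.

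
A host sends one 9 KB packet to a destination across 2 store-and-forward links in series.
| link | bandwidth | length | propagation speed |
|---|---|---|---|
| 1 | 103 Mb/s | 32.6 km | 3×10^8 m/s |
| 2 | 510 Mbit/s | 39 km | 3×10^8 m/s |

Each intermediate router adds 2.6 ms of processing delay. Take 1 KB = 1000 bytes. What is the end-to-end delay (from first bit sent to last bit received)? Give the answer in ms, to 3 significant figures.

3.68 ms

L = 72000 bits.
Transmission delays (L/R per hop): 0.699029, 0.141176 ms; sum = 0.840206 ms.
Propagation delays (d/s per hop): 0.108667, 0.13 ms; sum = 0.238667 ms.
Processing at 1 router(s): 1 × 2.6 ms = 2.6 ms.
End-to-end = 3.68 ms.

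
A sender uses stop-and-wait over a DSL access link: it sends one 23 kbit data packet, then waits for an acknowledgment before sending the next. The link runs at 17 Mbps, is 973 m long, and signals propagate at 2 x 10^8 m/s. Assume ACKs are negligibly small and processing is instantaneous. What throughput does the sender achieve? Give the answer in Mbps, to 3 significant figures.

t_tx = L/R = 23000/17000000 = 0.00135294 s.
t_prop = 973/200000000 = 4.865e-06 s; RTT = 9.73e-06 s.
Cycle = t_tx + RTT = 0.00136267 s.
Throughput = L / cycle = 23000 / 0.00136267 = 16.9 Mbps.

16.9 Mbps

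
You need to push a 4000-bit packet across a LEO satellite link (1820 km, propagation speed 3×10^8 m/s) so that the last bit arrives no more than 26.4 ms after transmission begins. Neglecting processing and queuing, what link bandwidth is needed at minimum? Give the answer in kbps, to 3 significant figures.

Propagation delay = 1820000 / 300000000 = 6.06667 ms.
Transmission budget = 26.4 − 6.06667 = 20.3333 ms.
R ≥ L / t_tx = 4000 bits / 0.0203333 s = 197 kbps.

197 kbps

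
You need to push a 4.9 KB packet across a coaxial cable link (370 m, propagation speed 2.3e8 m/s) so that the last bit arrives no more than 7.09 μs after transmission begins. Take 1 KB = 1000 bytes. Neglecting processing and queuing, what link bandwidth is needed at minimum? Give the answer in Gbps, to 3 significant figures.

7.15 Gbps

L = 39200 bits.
Propagation delay = 370 / 2.3e+08 = 1.6087 μs.
Transmission budget = 7.09 − 1.6087 = 5.4813 μs.
R ≥ L / t_tx = 39200 bits / 5.4813e-06 s = 7.15 Gbps.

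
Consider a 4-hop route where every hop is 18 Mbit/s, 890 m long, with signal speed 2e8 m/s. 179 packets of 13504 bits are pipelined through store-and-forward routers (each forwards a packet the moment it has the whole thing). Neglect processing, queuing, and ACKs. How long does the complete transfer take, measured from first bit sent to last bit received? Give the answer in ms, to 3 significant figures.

137 ms

Per-hop transmission t_tx = L/R = 13504/18000000 = 0.750222 ms.
Per-hop propagation t_prop = 890/200000000 = 0.00445 ms.
Pipeline fill: first packet needs 4·t_tx to clear all hops; remaining 178 packets each add one t_tx.
Total = (4+179-1)·t_tx + 4·t_prop = 182·0.750222 + 4·0.00445 = 137 ms.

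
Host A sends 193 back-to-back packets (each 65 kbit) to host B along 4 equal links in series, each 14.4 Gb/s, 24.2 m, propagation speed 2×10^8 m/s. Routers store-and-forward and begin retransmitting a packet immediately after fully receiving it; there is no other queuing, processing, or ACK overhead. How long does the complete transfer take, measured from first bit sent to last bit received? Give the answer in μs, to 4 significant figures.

Per-hop transmission t_tx = L/R = 65000/14400000000 = 4.51389 μs.
Per-hop propagation t_prop = 24.2/200000000 = 0.121 μs.
Pipeline fill: first packet needs 4·t_tx to clear all hops; remaining 192 packets each add one t_tx.
Total = (4+193-1)·t_tx + 4·t_prop = 196·4.51389 + 4·0.121 = 885.2 μs.

885.2 μs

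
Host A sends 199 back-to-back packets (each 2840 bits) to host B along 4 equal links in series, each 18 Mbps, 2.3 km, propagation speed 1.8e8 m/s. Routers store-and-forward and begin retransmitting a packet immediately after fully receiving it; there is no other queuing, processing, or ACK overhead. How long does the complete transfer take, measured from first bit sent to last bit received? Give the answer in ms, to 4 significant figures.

31.92 ms

Per-hop transmission t_tx = L/R = 2840/18000000 = 0.157778 ms.
Per-hop propagation t_prop = 2300/180000000 = 0.0127778 ms.
Pipeline fill: first packet needs 4·t_tx to clear all hops; remaining 198 packets each add one t_tx.
Total = (4+199-1)·t_tx + 4·t_prop = 202·0.157778 + 4·0.0127778 = 31.92 ms.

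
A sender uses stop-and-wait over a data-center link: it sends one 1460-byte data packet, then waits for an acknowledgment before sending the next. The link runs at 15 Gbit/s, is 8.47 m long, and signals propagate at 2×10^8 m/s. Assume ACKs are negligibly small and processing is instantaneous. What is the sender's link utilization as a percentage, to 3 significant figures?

t_tx = L/R = 11680/15000000000 = 7.78667e-07 s.
t_prop = 8.47/200000000 = 4.235e-08 s; RTT = 8.47e-08 s.
Cycle = t_tx + RTT = 8.63367e-07 s.
Utilization = t_tx / cycle = 7.78667e-07/8.63367e-07 = 90.2 %.

90.2 %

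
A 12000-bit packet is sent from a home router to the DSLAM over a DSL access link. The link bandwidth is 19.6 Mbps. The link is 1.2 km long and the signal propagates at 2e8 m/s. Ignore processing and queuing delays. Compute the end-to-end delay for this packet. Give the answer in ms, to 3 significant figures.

0.618 ms

Transmission delay = L/R = 12000 / 19600000 = 0.612245 ms.
Propagation delay = d/s = 1200 m / 200000000 m/s = 0.006 ms.
Total = 0.618 ms.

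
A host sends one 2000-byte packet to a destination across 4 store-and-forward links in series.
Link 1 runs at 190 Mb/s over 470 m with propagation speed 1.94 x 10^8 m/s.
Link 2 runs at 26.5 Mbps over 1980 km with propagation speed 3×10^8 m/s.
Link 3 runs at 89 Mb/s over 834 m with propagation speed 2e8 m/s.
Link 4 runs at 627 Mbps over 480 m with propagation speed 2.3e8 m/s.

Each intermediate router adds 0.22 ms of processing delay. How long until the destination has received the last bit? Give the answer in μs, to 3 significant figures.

8160 μs

L = 2000 × 8 = 16000 bits.
Transmission delays (L/R per hop): 84.2105, 603.774, 179.775, 25.5183 μs; sum = 893.278 μs.
Propagation delays (d/s per hop): 2.42268, 6600, 4.17, 2.08696 μs; sum = 6608.68 μs.
Processing at 3 router(s): 3 × 0.22 ms = 660 μs.
End-to-end = 8160 μs.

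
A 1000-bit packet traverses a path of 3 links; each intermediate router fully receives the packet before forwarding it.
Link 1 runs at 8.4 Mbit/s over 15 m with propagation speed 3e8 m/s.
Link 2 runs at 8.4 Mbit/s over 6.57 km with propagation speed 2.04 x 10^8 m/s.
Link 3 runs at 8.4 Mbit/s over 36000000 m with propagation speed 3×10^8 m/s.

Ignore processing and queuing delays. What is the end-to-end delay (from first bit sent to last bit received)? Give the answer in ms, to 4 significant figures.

Transmission delay per hop = L/R = 1000/8400000 = 0.119048 ms; 3 hops → 0.357143 ms.
Propagation delays (d/s per hop): 5e-05, 0.0322059, 120 ms; sum = 120.032 ms.
End-to-end = 120.4 ms.

120.4 ms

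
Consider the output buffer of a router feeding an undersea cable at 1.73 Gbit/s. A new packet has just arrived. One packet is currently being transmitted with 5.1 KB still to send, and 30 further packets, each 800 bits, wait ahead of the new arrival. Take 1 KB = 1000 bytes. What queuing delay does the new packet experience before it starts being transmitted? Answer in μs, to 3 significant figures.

37.5 μs

Each queued packet: L/R = 800/1730000000 = 0.462428 μs.
30 queued → 13.8728 μs.
Plus remaining 40800 bits of current packet: 23.5838 μs.
Queuing delay = 37.5 μs.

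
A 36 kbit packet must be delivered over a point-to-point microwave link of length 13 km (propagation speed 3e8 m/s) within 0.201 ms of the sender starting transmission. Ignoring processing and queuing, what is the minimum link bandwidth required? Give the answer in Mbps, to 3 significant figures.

Propagation delay = 13000 / 300000000 = 0.0433333 ms.
Transmission budget = 0.201 − 0.0433333 = 0.157667 ms.
R ≥ L / t_tx = 36000 bits / 0.000157667 s = 228 Mbps.

228 Mbps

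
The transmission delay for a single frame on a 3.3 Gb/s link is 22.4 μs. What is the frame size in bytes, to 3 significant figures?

9240 bytes

L = R × t_tx = 3300000000 b/s × 2.24e-05 s = 73920 bits.
In bytes: 73920 / 8 = 9240 bytes.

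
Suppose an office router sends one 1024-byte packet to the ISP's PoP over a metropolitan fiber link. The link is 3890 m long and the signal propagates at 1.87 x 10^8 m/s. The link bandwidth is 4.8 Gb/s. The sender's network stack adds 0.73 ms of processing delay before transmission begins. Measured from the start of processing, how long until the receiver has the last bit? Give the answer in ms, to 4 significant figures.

L = 1024 × 8 = 8192 bits.
Transmission delay = L/R = 8192 / 4800000000 = 0.00170667 ms.
Propagation delay = d/s = 3890 m / 187000000 m/s = 0.0208021 ms.
Plus processing delay 0.73 ms = 0.73 ms.
Total = 0.7525 ms.

0.7525 ms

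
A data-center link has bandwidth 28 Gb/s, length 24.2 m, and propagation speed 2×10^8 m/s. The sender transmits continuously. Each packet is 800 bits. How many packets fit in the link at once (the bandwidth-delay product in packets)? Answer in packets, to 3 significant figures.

4.24 packets

Propagation delay = 24.2 / 200000000 = 1.21e-07 s.
BDP = R × t_prop = 28000000000 × 1.21e-07 = 3388 bits.
In packets of 800 bits: 4.24 packets.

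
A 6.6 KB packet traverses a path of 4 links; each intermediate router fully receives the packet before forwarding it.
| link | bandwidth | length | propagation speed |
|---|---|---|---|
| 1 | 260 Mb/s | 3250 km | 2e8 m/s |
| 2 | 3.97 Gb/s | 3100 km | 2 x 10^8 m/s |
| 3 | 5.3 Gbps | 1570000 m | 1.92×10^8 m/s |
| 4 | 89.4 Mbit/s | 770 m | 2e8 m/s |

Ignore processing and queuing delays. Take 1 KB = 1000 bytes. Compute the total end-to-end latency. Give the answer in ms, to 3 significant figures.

L = 52800 bits.
Transmission delays (L/R per hop): 0.203077, 0.0132997, 0.00996226, 0.590604 ms; sum = 0.816943 ms.
Propagation delays (d/s per hop): 16.25, 15.5, 8.17708, 0.00385 ms; sum = 39.9309 ms.
End-to-end = 40.7 ms.

40.7 ms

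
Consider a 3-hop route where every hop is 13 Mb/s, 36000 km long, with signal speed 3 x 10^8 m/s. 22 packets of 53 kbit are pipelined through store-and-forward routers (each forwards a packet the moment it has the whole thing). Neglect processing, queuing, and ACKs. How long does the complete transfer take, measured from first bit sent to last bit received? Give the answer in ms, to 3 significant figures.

Per-hop transmission t_tx = L/R = 53000/13000000 = 4.07692 ms.
Per-hop propagation t_prop = 36000000/300000000 = 120 ms.
Pipeline fill: first packet needs 3·t_tx to clear all hops; remaining 21 packets each add one t_tx.
Total = (3+22-1)·t_tx + 3·t_prop = 24·4.07692 + 3·120 = 458 ms.

458 ms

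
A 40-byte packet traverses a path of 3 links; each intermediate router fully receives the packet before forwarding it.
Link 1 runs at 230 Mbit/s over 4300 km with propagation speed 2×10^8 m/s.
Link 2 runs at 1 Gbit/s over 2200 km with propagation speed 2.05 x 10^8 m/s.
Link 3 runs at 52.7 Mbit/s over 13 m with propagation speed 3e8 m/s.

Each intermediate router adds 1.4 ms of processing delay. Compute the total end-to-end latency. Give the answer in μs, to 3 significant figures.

35000 μs

L = 40 × 8 = 320 bits.
Transmission delays (L/R per hop): 1.3913, 0.32, 6.07211 μs; sum = 7.78341 μs.
Propagation delays (d/s per hop): 21500, 10731.7, 0.0433333 μs; sum = 32231.8 μs.
Processing at 2 router(s): 2 × 1.4 ms = 2800 μs.
End-to-end = 35000 μs.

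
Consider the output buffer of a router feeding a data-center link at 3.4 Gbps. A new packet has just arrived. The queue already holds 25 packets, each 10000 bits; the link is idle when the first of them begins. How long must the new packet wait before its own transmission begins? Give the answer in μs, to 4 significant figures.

73.53 μs

Each queued packet: L/R = 10000/3400000000 = 2.94118 μs.
25 queued → 73.5294 μs.
Queuing delay = 73.53 μs.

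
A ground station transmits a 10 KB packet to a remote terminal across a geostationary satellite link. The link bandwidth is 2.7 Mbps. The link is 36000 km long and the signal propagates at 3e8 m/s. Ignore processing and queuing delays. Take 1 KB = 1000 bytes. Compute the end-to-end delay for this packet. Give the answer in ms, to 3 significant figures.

L = 80000 bits.
Transmission delay = L/R = 80000 / 2700000 = 29.6296 ms.
Propagation delay = d/s = 36000000 m / 300000000 m/s = 120 ms.
Total = 150 ms.

150 ms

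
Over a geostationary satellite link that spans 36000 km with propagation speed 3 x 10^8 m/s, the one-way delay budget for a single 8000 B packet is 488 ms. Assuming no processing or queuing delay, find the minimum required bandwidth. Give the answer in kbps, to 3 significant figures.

174 kbps

L = 64000 bits.
Propagation delay = 36000000 / 300000000 = 120 ms.
Transmission budget = 488 − 120 = 368 ms.
R ≥ L / t_tx = 64000 bits / 0.368 s = 174 kbps.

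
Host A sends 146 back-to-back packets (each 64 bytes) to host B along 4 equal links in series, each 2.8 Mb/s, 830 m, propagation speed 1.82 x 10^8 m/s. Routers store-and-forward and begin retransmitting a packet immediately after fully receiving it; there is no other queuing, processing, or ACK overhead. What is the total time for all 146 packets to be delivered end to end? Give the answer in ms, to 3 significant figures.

Per-hop transmission t_tx = L/R = 512/2800000 = 0.182857 ms.
Per-hop propagation t_prop = 830/182000000 = 0.00456044 ms.
Pipeline fill: first packet needs 4·t_tx to clear all hops; remaining 145 packets each add one t_tx.
Total = (4+146-1)·t_tx + 4·t_prop = 149·0.182857 + 4·0.00456044 = 27.3 ms.

27.3 ms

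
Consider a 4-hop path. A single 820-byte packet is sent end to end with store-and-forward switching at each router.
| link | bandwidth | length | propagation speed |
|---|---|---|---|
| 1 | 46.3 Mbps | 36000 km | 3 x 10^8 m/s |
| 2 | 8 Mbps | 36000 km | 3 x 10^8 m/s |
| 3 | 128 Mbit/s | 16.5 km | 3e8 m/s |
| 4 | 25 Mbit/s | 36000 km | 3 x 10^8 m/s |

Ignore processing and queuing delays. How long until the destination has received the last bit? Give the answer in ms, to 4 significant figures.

361.3 ms

L = 820 × 8 = 6560 bits.
Transmission delays (L/R per hop): 0.141685, 0.82, 0.05125, 0.2624 ms; sum = 1.27533 ms.
Propagation delays (d/s per hop): 120, 120, 0.055, 120 ms; sum = 360.055 ms.
End-to-end = 361.3 ms.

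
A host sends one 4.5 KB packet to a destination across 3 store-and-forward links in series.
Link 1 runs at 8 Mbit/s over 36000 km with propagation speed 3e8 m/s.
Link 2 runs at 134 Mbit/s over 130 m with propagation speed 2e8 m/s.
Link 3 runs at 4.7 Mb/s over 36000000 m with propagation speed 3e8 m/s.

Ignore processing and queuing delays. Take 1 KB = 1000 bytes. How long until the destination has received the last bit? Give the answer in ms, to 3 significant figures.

L = 36000 bits.
Transmission delays (L/R per hop): 4.5, 0.268657, 7.65957 ms; sum = 12.4282 ms.
Propagation delays (d/s per hop): 120, 0.00065, 120 ms; sum = 240.001 ms.
End-to-end = 252 ms.

252 ms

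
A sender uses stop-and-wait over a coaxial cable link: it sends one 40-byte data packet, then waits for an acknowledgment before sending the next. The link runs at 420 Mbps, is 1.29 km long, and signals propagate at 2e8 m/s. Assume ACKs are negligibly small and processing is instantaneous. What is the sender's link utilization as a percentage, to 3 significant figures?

5.58 %

t_tx = L/R = 320/420000000 = 7.61905e-07 s.
t_prop = 1290/200000000 = 6.45e-06 s; RTT = 1.29e-05 s.
Cycle = t_tx + RTT = 1.36619e-05 s.
Utilization = t_tx / cycle = 7.61905e-07/1.36619e-05 = 5.58 %.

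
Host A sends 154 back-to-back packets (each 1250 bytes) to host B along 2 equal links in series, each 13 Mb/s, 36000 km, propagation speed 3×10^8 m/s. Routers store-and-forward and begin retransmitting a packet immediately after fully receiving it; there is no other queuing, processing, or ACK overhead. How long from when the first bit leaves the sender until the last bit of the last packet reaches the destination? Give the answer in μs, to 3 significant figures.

359000 μs

Per-hop transmission t_tx = L/R = 10000/13000000 = 769.231 μs.
Per-hop propagation t_prop = 36000000/300000000 = 120000 μs.
Pipeline fill: first packet needs 2·t_tx to clear all hops; remaining 153 packets each add one t_tx.
Total = (2+154-1)·t_tx + 2·t_prop = 155·769.231 + 2·120000 = 359000 μs.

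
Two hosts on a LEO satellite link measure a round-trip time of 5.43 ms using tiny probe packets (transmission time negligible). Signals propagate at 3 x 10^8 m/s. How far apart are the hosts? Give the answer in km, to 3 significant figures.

815 km

One-way propagation = RTT/2 = 2.715 ms.
d = s × t = 300000000 × 0.002715 = 815 km.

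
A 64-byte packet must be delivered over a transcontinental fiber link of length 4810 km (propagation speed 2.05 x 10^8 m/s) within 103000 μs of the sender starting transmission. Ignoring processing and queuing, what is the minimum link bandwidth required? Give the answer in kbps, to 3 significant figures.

6.44 kbps

L = 512 bits.
Propagation delay = 4810000 / 2.05e+08 = 23463.4 μs.
Transmission budget = 103000 − 23463.4 = 79536.6 μs.
R ≥ L / t_tx = 512 bits / 0.0795366 s = 6.44 kbps.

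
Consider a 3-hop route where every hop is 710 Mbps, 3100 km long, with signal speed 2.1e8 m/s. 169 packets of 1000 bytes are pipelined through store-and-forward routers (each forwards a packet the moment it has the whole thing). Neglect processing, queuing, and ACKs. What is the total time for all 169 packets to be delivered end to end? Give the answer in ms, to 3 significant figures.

46.2 ms

Per-hop transmission t_tx = L/R = 8000/710000000 = 0.0112676 ms.
Per-hop propagation t_prop = 3100000/210000000 = 14.7619 ms.
Pipeline fill: first packet needs 3·t_tx to clear all hops; remaining 168 packets each add one t_tx.
Total = (3+169-1)·t_tx + 3·t_prop = 171·0.0112676 + 3·14.7619 = 46.2 ms.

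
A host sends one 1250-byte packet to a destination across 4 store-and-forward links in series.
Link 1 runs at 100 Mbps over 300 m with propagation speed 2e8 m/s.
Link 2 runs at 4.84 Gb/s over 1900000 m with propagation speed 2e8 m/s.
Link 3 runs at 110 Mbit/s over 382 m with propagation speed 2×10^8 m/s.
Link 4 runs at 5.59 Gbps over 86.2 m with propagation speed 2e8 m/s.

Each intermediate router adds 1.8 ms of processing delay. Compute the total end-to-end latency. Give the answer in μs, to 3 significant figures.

L = 1250 × 8 = 10000 bits.
Transmission delays (L/R per hop): 100, 2.06612, 90.9091, 1.78891 μs; sum = 194.764 μs.
Propagation delays (d/s per hop): 1.5, 9500, 1.91, 0.431 μs; sum = 9503.84 μs.
Processing at 3 router(s): 3 × 1.8 ms = 5400 μs.
End-to-end = 15100 μs.

15100 μs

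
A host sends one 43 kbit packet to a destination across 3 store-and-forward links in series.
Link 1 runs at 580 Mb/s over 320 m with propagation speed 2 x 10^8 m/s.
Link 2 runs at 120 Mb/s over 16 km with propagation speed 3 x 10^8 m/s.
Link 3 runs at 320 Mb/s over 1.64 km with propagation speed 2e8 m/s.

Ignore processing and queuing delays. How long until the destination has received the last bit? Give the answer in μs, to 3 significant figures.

630 μs

L = 43000 bits.
Transmission delays (L/R per hop): 74.1379, 358.333, 134.375 μs; sum = 566.846 μs.
Propagation delays (d/s per hop): 1.6, 53.3333, 8.2 μs; sum = 63.1333 μs.
End-to-end = 630 μs.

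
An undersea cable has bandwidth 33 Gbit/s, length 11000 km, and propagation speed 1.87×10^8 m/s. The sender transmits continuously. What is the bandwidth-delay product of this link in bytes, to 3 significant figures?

Propagation delay = 11000000 / 187000000 = 0.0588235 s.
BDP = R × t_prop = 33000000000 × 0.0588235 = 1941180000 bits.
In bytes: 1941180000/8 = 243000000 bytes.

243000000 bytes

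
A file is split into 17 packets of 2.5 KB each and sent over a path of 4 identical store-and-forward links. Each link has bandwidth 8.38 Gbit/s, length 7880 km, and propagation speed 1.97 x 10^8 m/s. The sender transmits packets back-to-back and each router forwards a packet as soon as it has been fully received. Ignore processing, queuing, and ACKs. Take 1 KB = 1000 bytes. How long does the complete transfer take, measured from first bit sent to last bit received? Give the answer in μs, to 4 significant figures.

Per-hop transmission t_tx = L/R = 20000/8.38e+09 = 2.38663 μs.
Per-hop propagation t_prop = 7880000/197000000 = 40000 μs.
Pipeline fill: first packet needs 4·t_tx to clear all hops; remaining 16 packets each add one t_tx.
Total = (4+17-1)·t_tx + 4·t_prop = 20·2.38663 + 4·40000 = 160000 μs.

160000 μs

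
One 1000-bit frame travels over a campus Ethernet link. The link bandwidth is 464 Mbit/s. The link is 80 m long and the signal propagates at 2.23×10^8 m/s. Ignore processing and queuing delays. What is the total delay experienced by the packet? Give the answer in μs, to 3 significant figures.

Transmission delay = L/R = 1000 / 464000000 = 2.15517 μs.
Propagation delay = d/s = 80 m / 223000000 m/s = 0.358744 μs.
Total = 2.51 μs.

2.51 μs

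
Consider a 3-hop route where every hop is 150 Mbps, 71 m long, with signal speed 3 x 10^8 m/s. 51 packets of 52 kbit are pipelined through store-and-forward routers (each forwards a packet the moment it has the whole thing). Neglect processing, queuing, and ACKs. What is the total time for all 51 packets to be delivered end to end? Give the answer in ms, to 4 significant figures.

18.37 ms

Per-hop transmission t_tx = L/R = 52000/150000000 = 0.346667 ms.
Per-hop propagation t_prop = 71/300000000 = 0.000236667 ms.
Pipeline fill: first packet needs 3·t_tx to clear all hops; remaining 50 packets each add one t_tx.
Total = (3+51-1)·t_tx + 3·t_prop = 53·0.346667 + 3·0.000236667 = 18.37 ms.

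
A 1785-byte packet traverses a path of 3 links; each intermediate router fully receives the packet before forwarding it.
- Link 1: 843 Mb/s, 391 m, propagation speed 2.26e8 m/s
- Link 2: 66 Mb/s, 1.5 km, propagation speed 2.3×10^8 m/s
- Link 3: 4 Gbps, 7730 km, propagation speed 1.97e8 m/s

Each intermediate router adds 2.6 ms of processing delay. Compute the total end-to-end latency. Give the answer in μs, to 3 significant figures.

44700 μs

L = 1785 × 8 = 14280 bits.
Transmission delays (L/R per hop): 16.9395, 216.364, 3.57 μs; sum = 236.873 μs.
Propagation delays (d/s per hop): 1.73009, 6.52174, 39238.6 μs; sum = 39246.8 μs.
Processing at 2 router(s): 2 × 2.6 ms = 5200 μs.
End-to-end = 44700 μs.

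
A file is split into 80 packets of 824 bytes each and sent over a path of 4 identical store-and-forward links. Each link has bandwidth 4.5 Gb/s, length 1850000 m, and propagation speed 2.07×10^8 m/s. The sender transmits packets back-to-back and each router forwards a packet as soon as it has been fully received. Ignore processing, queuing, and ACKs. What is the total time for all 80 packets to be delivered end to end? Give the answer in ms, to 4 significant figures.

35.87 ms

Per-hop transmission t_tx = L/R = 6592/4500000000 = 0.00146489 ms.
Per-hop propagation t_prop = 1850000/2.07e+08 = 8.9372 ms.
Pipeline fill: first packet needs 4·t_tx to clear all hops; remaining 79 packets each add one t_tx.
Total = (4+80-1)·t_tx + 4·t_prop = 83·0.00146489 + 4·8.9372 = 35.87 ms.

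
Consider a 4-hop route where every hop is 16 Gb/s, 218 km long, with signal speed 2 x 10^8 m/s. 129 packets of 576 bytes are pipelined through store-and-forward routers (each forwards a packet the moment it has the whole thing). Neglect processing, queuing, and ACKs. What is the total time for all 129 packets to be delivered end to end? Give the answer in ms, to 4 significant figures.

Per-hop transmission t_tx = L/R = 4608/16000000000 = 0.000288 ms.
Per-hop propagation t_prop = 218000/200000000 = 1.09 ms.
Pipeline fill: first packet needs 4·t_tx to clear all hops; remaining 128 packets each add one t_tx.
Total = (4+129-1)·t_tx + 4·t_prop = 132·0.000288 + 4·1.09 = 4.398 ms.

4.398 ms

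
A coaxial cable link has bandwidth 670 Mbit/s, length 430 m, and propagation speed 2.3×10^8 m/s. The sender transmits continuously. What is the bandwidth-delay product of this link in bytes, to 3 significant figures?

Propagation delay = 430 / 2.3e+08 = 1.86957e-06 s.
BDP = R × t_prop = 670000000 × 1.86957e-06 = 1252.61 bits.
In bytes: 1252.61/8 = 157 bytes.

157 bytes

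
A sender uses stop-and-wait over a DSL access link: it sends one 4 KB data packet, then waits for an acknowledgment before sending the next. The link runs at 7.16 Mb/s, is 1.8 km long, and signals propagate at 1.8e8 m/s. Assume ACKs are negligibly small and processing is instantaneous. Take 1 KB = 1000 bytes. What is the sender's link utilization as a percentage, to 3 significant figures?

99.6 %

t_tx = L/R = 32000/7160000 = 0.00446927 s.
t_prop = 1800/180000000 = 1e-05 s; RTT = 2e-05 s.
Cycle = t_tx + RTT = 0.00448927 s.
Utilization = t_tx / cycle = 0.00446927/0.00448927 = 99.6 %.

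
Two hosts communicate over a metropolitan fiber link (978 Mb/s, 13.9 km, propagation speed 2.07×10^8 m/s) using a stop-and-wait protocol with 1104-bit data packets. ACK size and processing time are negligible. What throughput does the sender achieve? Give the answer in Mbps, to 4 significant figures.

8.152 Mbps

t_tx = L/R = 1104/978000000 = 1.12883e-06 s.
t_prop = 13900/2.07e+08 = 6.71498e-05 s; RTT = 0.0001343 s.
Cycle = t_tx + RTT = 0.000135428 s.
Throughput = L / cycle = 1104 / 0.000135428 = 8.152 Mbps.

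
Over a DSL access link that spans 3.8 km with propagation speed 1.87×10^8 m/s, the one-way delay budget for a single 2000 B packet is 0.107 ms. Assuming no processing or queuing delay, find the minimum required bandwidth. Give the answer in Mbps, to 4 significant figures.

184.6 Mbps

L = 16000 bits.
Propagation delay = 3800 / 187000000 = 0.0203209 ms.
Transmission budget = 0.107 − 0.0203209 = 0.0866791 ms.
R ≥ L / t_tx = 16000 bits / 8.66791e-05 s = 184.6 Mbps.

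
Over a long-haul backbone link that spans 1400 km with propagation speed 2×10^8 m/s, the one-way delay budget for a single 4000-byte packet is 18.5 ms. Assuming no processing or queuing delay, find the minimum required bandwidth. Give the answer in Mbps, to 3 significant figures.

L = 32000 bits.
Propagation delay = 1400000 / 200000000 = 7 ms.
Transmission budget = 18.5 − 7 = 11.5 ms.
R ≥ L / t_tx = 32000 bits / 0.0115 s = 2.78 Mbps.

2.78 Mbps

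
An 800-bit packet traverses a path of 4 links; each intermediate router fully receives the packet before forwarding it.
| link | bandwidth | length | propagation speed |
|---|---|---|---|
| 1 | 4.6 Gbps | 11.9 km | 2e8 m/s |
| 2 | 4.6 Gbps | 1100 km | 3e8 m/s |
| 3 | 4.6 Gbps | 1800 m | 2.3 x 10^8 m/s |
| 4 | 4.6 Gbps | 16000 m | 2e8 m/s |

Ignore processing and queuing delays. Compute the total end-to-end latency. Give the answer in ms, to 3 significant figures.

Transmission delay per hop = L/R = 800/4600000000 = 0.000173913 ms; 4 hops → 0.000695652 ms.
Propagation delays (d/s per hop): 0.0595, 3.66667, 0.00782609, 0.08 ms; sum = 3.81399 ms.
End-to-end = 3.81 ms.

3.81 ms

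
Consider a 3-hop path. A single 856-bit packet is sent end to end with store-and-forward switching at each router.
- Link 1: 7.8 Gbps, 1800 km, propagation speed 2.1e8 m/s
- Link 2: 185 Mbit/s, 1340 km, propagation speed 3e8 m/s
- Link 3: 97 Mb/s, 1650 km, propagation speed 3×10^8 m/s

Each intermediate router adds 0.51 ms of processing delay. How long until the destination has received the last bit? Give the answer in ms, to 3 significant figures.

19.6 ms

Transmission delays (L/R per hop): 0.000109744, 0.00462703, 0.00882474 ms; sum = 0.0135615 ms.
Propagation delays (d/s per hop): 8.57143, 4.46667, 5.5 ms; sum = 18.5381 ms.
Processing at 2 router(s): 2 × 0.51 ms = 1.02 ms.
End-to-end = 19.6 ms.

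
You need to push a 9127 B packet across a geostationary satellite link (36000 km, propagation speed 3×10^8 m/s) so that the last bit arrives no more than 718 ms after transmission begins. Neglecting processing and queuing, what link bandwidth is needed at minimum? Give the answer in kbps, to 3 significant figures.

L = 73016 bits.
Propagation delay = 36000000 / 300000000 = 120 ms.
Transmission budget = 718 − 120 = 598 ms.
R ≥ L / t_tx = 73016 bits / 0.598 s = 122 kbps.

122 kbps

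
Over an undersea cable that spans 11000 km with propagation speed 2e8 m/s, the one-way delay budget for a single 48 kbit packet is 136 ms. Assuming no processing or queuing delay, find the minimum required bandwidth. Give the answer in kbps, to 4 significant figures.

Propagation delay = 11000000 / 200000000 = 55 ms.
Transmission budget = 136 − 55 = 81 ms.
R ≥ L / t_tx = 48000 bits / 0.081 s = 592.6 kbps.

592.6 kbps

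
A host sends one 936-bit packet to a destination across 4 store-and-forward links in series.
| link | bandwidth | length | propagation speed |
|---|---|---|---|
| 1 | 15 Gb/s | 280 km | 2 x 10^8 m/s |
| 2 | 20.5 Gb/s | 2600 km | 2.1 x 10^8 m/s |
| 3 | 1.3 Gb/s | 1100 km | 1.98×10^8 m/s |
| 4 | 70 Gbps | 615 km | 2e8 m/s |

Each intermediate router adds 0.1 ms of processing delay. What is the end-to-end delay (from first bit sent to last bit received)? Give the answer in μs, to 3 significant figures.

Transmission delays (L/R per hop): 0.0624, 0.0456585, 0.72, 0.0133714 μs; sum = 0.84143 μs.
Propagation delays (d/s per hop): 1400, 12381, 5555.56, 3075 μs; sum = 22411.5 μs.
Processing at 3 router(s): 3 × 0.1 ms = 300 μs.
End-to-end = 22700 μs.

22700 μs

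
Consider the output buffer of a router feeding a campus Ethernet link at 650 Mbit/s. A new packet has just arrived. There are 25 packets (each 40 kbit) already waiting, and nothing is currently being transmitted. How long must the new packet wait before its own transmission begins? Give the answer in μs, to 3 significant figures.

Each queued packet: L/R = 40000/650000000 = 61.5385 μs.
25 queued → 1538.46 μs.
Queuing delay = 1540 μs.

1540 μs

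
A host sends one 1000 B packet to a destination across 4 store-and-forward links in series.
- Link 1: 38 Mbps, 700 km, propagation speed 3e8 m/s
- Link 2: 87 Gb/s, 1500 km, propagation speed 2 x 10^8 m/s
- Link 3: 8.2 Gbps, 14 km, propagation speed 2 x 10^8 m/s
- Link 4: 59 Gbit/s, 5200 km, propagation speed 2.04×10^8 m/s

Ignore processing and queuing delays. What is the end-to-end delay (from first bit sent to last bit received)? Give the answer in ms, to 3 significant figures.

L = 1000 × 8 = 8000 bits.
Transmission delays (L/R per hop): 0.210526, 9.1954e-05, 0.00097561, 0.000135593 ms; sum = 0.211729 ms.
Propagation delays (d/s per hop): 2.33333, 7.5, 0.07, 25.4902 ms; sum = 35.3935 ms.
End-to-end = 35.6 ms.

35.6 ms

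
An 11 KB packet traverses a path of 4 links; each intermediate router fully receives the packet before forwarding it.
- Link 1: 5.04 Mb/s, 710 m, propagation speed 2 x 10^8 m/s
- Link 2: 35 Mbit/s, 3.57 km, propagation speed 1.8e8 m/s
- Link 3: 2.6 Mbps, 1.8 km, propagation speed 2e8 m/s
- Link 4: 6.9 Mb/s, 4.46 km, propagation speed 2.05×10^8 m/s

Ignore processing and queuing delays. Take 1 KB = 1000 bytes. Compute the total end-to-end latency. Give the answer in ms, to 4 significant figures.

L = 88000 bits.
Transmission delays (L/R per hop): 17.4603, 2.51429, 33.8462, 12.7536 ms; sum = 66.5744 ms.
Propagation delays (d/s per hop): 0.00355, 0.0198333, 0.009, 0.0217561 ms; sum = 0.0541394 ms.
End-to-end = 66.63 ms.

66.63 ms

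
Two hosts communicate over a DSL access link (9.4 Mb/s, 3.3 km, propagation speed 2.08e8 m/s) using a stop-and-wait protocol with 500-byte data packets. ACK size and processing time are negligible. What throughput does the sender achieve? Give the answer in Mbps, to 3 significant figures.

t_tx = L/R = 4000/9400000 = 0.000425532 s.
t_prop = 3300/208000000 = 1.58654e-05 s; RTT = 3.17308e-05 s.
Cycle = t_tx + RTT = 0.000457263 s.
Throughput = L / cycle = 4000 / 0.000457263 = 8.75 Mbps.

8.75 Mbps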